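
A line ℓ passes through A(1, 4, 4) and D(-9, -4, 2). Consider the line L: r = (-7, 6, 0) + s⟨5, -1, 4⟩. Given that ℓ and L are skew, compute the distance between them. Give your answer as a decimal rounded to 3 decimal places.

1.956

A direction vector for ℓ is D − A = (-10, -8, -2).
Common perpendicular direction n = (-10, -8, -2) × (5, -1, 4) = (-34, 30, 50).
With w = (-7, 6, 0) − (1, 4, 4) = (-8, 2, -4), w · n = 132.
Distance = |w · n| / |n| = |132| / √4556 ≈ 1.956.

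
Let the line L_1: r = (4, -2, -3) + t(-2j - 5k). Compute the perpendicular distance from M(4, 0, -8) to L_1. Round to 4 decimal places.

Taking (4, -2, -3) on L_1 with direction v = (0, -2, -5): w = M − (4, -2, -3) = (0, 2, -5), and w × v = (-20, 0, 0).
Distance = |w × v| / |v| = √400 / √29 ≈ 3.7139.

3.7139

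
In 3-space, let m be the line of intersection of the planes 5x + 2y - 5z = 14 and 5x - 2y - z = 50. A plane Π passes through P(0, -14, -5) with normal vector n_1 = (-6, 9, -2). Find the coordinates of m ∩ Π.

Direction of m: (5, 2, -5) × (5, -2, -1) = (-12, -20, -20).
A point on m: solving the two plane equations with x = 4 gives (4, -13, -4).
Π: n_1·r = n_1·P gives -6x + 9y - 2z = -116.
Substitute r = (4, -13, -4) + t(-12, -20, -20) into the plane: -133 + (-68)t = -116, so t = -1/4.
Intersection: (4, -13, -4) + (-1/4)·(-12, -20, -20) = (7, -8, 1).

(7, -8, 1)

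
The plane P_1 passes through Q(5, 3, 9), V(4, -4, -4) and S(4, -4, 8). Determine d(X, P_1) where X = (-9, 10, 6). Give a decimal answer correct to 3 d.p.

14.849

QV = (-1, -7, -13), QS = (-1, -7, -1); a normal to P_1 is QV × QS = (-84, 12, 0).
Using Q: P_1 has equation -84x + 12y = -384.
n·X − d = (-84)·(-9) + (12)·(10) + (0)·(6) − (-384) = 1260; |n| = √7200.
Distance = |1260| / √7200 = 1260/√7200 ≈ 14.849.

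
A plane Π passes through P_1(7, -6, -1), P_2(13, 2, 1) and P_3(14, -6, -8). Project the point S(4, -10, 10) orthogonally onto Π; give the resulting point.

(0, -6, 6)

P_1P_2 = (6, 8, 2), P_1P_3 = (7, 0, -7); a normal to Π is P_1P_2 × P_1P_3 = (-56, 56, -56).
Using P_1: Π has equation -56x + 56y - 56z = -672.
Foot = S − λn with λ = (n·S − d)/|n|² = (-1344 − (-672))/9408 = -1/14.
Foot = (4, -10, 10) − (-1/14)·(-56, 56, -56) = (0, -6, 6).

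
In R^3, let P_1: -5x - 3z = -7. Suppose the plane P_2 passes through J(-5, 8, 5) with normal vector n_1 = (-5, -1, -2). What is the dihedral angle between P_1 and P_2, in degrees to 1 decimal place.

P_2: n_1·r = n_1·J gives -5x - y - 2z = 7.
cos θ = |n₁·n₂| / (|n₁||n₂|) = |31| / (√34 · √30).
θ = arccos(0.97065) ≈ 13.9°.

13.9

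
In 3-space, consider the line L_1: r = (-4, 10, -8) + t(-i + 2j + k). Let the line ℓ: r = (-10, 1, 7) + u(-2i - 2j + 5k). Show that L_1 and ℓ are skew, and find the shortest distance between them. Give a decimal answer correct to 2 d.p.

0.65

Common perpendicular direction n = (-1, 2, 1) × (-2, -2, 5) = (12, 3, 6).
With w = (-10, 1, 7) − (-4, 10, -8) = (-6, -9, 15), w · n = -9.
Since n ≠ 0 the lines are not parallel, and w · n = -9 ≠ 0 so they do not intersect; hence they are skew.
Distance = |w · n| / |n| = |-9| / √189 ≈ 0.65.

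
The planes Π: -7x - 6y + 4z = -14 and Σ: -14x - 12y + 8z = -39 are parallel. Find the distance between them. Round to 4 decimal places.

0.5473

Rescale Σ by 1/2: -7x - 6y + 4z = -39/2. Then distance = |-14 − (-39/2)| / √101 ≈ 0.5473.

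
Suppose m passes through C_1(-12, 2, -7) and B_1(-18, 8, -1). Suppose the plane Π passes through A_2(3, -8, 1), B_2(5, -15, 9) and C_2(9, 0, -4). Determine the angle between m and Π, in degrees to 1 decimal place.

74.2

A direction vector for m is B_1 − C_1 = (-6, 6, 6).
A_2B_2 = (2, -7, 8), A_2C_2 = (6, 8, -5); a normal to Π is A_2B_2 × A_2C_2 = (-29, 58, 58).
Using A_2: Π has equation -29x + 58y + 58z = -493.
sin θ = |n·v| / (|n||v|) = |870| / (√7569 · √108) = 0.96225.
θ ≈ 74.2°.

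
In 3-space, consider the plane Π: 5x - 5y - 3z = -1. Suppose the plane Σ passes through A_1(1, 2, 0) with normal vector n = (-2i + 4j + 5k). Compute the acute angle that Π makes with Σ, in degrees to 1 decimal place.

29.2

Σ: n·r = n·A_1 gives -2x + 4y + 5z = 6.
cos θ = |n₁·n₂| / (|n₁||n₂|) = |-45| / (√59 · √45).
θ = arccos(0.87333) ≈ 29.2°.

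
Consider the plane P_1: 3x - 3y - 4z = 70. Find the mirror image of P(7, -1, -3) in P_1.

(13, -7, -11)

λ = (n·P − d)/|n|² = (36 − 70)/34 = -1.
Reflection = P − 2λn = (7, -1, -3) − (-2)·(3, -3, -4) = (13, -7, -11).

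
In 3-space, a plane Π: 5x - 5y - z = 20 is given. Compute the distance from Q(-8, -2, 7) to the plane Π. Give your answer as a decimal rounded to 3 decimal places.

n·Q − d = (5)·(-8) + (-5)·(-2) + (-1)·(7) − 20 = -57; |n| = √51.
Distance = |-57| / √51 = 57/√51 ≈ 7.982.

7.982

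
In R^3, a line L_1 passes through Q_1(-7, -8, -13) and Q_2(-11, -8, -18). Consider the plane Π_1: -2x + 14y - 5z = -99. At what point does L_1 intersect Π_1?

A direction vector for L_1 is Q_2 − Q_1 = (-4, 0, -5).
Substitute r = (-7, -8, -13) + t(-4, 0, -5) into the plane: -33 + 33t = -99, so t = -2.
Intersection: (-7, -8, -13) + (-2)·(-4, 0, -5) = (1, -8, -3).

(1, -8, -3)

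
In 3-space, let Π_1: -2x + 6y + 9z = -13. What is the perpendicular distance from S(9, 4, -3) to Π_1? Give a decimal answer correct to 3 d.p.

n·S − d = (-2)·(9) + (6)·(4) + (9)·(-3) − (-13) = -8; |n| = √121.
Distance = |-8| / √121 = 8/√121 ≈ 0.727.

0.727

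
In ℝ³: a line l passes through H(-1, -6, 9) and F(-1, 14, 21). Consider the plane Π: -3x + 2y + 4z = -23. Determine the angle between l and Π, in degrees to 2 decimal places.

A direction vector for l is F − H = (0, 20, 12).
sin θ = |n·v| / (|n||v|) = |88| / (√29 · √544) = 0.70062.
θ ≈ 44.48°.

44.48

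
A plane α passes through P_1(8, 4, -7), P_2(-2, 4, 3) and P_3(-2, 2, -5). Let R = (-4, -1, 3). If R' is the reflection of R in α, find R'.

(-6, 7, 1)

P_1P_2 = (-10, 0, 10), P_1P_3 = (-10, -2, 2); a normal to α is P_1P_2 × P_1P_3 = (20, -80, 20).
Using P_1: α has equation 20x - 80y + 20z = -300.
λ = (n·R − d)/|n|² = (60 − (-300))/7200 = 1/20.
Reflection = R − 2λn = (-4, -1, 3) − (1/10)·(20, -80, 20) = (-6, 7, 1).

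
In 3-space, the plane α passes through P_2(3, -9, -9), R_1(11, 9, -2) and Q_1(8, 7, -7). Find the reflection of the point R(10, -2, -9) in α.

(2, 0, -5)

P_2R_1 = (8, 18, 7), P_2Q_1 = (5, 16, 2); a normal to α is P_2R_1 × P_2Q_1 = (-76, 19, 38).
Using P_2: α has equation -76x + 19y + 38z = -741.
λ = (n·R − d)/|n|² = (-1140 − (-741))/7581 = -1/19.
Reflection = R − 2λn = (10, -2, -9) − (-2/19)·(-76, 19, 38) = (2, 0, -5).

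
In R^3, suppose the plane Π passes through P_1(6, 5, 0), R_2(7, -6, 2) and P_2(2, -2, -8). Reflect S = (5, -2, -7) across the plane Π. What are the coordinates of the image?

P_1R_2 = (1, -11, 2), P_1P_2 = (-4, -7, -8); a normal to Π is P_1R_2 × P_1P_2 = (102, 0, -51).
Using P_1: Π has equation 102x - 51z = 612.
λ = (n·S − d)/|n|² = (867 − 612)/13005 = 1/51.
Reflection = S − 2λn = (5, -2, -7) − (2/51)·(102, 0, -51) = (1, -2, -5).

(1, -2, -5)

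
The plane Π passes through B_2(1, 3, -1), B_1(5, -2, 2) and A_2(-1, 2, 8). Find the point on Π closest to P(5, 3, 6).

B_2B_1 = (4, -5, 3), B_2A_2 = (-2, -1, 9); a normal to Π is B_2B_1 × B_2A_2 = (-42, -42, -14).
Using B_2: Π has equation -42x - 42y - 14z = -154.
Foot = P − λn with λ = (n·P − d)/|n|² = (-420 − (-154))/3724 = -1/14.
Foot = (5, 3, 6) − (-1/14)·(-42, -42, -14) = (2, 0, 5).

(2, 0, 5)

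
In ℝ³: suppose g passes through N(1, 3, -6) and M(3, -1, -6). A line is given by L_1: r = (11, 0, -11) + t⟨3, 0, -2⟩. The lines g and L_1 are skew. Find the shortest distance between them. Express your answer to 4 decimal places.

A direction vector for g is M − N = (2, -4, 0).
Common perpendicular direction n = (2, -4, 0) × (3, 0, -2) = (8, 4, 12).
With w = (11, 0, -11) − (1, 3, -6) = (10, -3, -5), w · n = 8.
Distance = |w · n| / |n| = |8| / √224 ≈ 0.5345.

0.5345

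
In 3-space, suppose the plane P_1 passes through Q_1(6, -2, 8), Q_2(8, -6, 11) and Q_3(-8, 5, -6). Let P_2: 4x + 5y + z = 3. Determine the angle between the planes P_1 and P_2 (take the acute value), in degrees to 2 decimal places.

Q_1Q_2 = (2, -4, 3), Q_1Q_3 = (-14, 7, -14); a normal to P_1 is Q_1Q_2 × Q_1Q_3 = (35, -14, -42).
Using Q_1: P_1 has equation 35x - 14y - 42z = -98.
cos θ = |n₁·n₂| / (|n₁||n₂|) = |28| / (√3185 · √42).
θ = arccos(0.07656) ≈ 85.61°.

85.61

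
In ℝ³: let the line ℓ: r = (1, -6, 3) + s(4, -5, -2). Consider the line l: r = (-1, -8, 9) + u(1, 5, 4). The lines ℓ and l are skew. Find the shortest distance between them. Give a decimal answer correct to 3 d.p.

6.360

Common perpendicular direction n = (4, -5, -2) × (1, 5, 4) = (-10, -18, 25).
With w = (-1, -8, 9) − (1, -6, 3) = (-2, -2, 6), w · n = 206.
Distance = |w · n| / |n| = |206| / √1049 ≈ 6.360.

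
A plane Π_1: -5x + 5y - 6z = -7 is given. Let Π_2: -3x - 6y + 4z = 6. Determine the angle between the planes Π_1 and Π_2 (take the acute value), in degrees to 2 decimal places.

cos θ = |n₁·n₂| / (|n₁||n₂|) = |-39| / (√86 · √61).
θ = arccos(0.53846) ≈ 57.42°.

57.42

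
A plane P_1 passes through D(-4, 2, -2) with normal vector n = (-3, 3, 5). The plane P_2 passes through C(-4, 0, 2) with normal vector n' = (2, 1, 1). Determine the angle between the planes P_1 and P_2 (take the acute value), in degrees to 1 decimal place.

82.8

P_1: n·r = n·D gives -3x + 3y + 5z = 8.
P_2: n'·r = n'·C gives 2x + y + z = -6.
cos θ = |n₁·n₂| / (|n₁||n₂|) = |2| / (√43 · √6).
θ = arccos(0.12451) ≈ 82.8°.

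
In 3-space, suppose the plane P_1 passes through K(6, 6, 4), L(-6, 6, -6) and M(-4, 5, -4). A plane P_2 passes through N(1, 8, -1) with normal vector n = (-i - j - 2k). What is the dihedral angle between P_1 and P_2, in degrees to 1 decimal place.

KL = (-12, 0, -10), KM = (-10, -1, -8); a normal to P_1 is KL × KM = (-10, 4, 12).
Using K: P_1 has equation -10x + 4y + 12z = 12.
P_2: n·r = n·N gives -x - y - 2z = -7.
cos θ = |n₁·n₂| / (|n₁||n₂|) = |-18| / (√260 · √6).
θ = arccos(0.45573) ≈ 62.9°.

62.9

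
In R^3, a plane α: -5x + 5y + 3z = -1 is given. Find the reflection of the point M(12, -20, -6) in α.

(-18, 10, 12)

λ = (n·M − d)/|n|² = (-178 − (-1))/59 = -3.
Reflection = M − 2λn = (12, -20, -6) − (-6)·(-5, 5, 3) = (-18, 10, 12).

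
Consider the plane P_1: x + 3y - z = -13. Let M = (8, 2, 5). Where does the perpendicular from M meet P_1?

(6, -4, 7)

Foot = M − λn with λ = (n·M − d)/|n|² = (9 − (-13))/11 = 2.
Foot = (8, 2, 5) − 2·(1, 3, -1) = (6, -4, 7).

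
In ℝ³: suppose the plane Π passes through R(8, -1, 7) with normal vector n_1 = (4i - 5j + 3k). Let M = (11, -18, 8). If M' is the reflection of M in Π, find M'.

(-5, 2, -4)

Π: n_1·r = n_1·R gives 4x - 5y + 3z = 58.
λ = (n·M − d)/|n|² = (158 − 58)/50 = 2.
Reflection = M − 2λn = (11, -18, 8) − 4·(4, -5, 3) = (-5, 2, -4).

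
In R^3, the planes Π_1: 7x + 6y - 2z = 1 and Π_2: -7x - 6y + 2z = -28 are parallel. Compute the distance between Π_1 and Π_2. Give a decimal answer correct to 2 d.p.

Rescale Π_2 by 1/(-1): 7x + 6y - 2z = 28. Then distance = |1 − 28| / √89 ≈ 2.86.

2.86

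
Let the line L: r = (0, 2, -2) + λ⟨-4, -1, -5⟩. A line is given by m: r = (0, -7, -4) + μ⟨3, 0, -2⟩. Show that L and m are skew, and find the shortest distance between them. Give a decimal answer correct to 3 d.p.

Common perpendicular direction n = (-4, -1, -5) × (3, 0, -2) = (2, -23, 3).
With w = (0, -7, -4) − (0, 2, -2) = (0, -9, -2), w · n = 201.
Since n ≠ 0 the lines are not parallel, and w · n = 201 ≠ 0 so they do not intersect; hence they are skew.
Distance = |w · n| / |n| = |201| / √542 ≈ 8.634.

8.634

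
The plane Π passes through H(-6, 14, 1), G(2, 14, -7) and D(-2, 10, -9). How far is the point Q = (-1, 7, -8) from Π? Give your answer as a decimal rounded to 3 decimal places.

3.153

HG = (8, 0, -8), HD = (4, -4, -10); a normal to Π is HG × HD = (-32, 48, -32).
Using H: Π has equation -32x + 48y - 32z = 832.
n·Q − d = (-32)·(-1) + (48)·(7) + (-32)·(-8) − 832 = -208; |n| = √4352.
Distance = |-208| / √4352 = 208/√4352 ≈ 3.153.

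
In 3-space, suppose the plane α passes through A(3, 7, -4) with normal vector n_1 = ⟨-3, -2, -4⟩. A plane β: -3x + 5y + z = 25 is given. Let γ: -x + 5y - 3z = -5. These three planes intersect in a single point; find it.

(-5, 1, 5)

α: n_1·r = n_1·A gives -3x - 2y - 4z = -7.
Solving the 3×3 linear system -3x - 2y - 4z = -7, -3x + 5y + z = 25, -x + 5y - 3z = -5 (e.g. by elimination or Cramer's rule, determinant = 120) gives (-5, 1, 5).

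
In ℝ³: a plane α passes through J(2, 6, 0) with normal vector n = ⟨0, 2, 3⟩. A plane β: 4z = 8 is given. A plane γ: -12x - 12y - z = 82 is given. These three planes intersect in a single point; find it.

(-10, 3, 2)

α: n·r = n·J gives 2y + 3z = 12.
Solving the 3×3 linear system 2y + 3z = 12, 4z = 8, -12x - 12y - z = 82 (e.g. by elimination or Cramer's rule, determinant = -96) gives (-10, 3, 2).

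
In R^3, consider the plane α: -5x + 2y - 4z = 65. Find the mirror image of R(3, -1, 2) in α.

(-17, 7, -14)

λ = (n·R − d)/|n|² = (-25 − 65)/45 = -2.
Reflection = R − 2λn = (3, -1, 2) − (-4)·(-5, 2, -4) = (-17, 7, -14).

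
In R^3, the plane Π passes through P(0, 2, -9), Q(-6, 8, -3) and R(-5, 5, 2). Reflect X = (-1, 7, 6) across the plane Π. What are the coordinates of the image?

PQ = (-6, 6, 6), PR = (-5, 3, 11); a normal to Π is PQ × PR = (48, 36, 12).
Using P: Π has equation 48x + 36y + 12z = -36.
λ = (n·X − d)/|n|² = (276 − (-36))/3744 = 1/12.
Reflection = X − 2λn = (-1, 7, 6) − (1/6)·(48, 36, 12) = (-9, 1, 4).

(-9, 1, 4)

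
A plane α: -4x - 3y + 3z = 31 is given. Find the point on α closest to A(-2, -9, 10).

(2, -6, 7)

Foot = A − λn with λ = (n·A − d)/|n|² = (65 − 31)/34 = 1.
Foot = (-2, -9, 10) − 1·(-4, -3, 3) = (2, -6, 7).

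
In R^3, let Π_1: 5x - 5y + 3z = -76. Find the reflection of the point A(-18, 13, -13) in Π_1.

(2, -7, -1)

λ = (n·A − d)/|n|² = (-194 − (-76))/59 = -2.
Reflection = A − 2λn = (-18, 13, -13) − (-4)·(5, -5, 3) = (2, -7, -1).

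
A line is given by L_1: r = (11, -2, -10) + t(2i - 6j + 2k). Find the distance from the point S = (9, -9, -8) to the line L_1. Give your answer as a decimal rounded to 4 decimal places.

4.1121

Taking (11, -2, -10) on L_1 with direction v = (2, -6, 2): w = S − (11, -2, -10) = (-2, -7, 2), and w × v = (-2, 8, 26).
Distance = |w × v| / |v| = √744 / √44 ≈ 4.1121.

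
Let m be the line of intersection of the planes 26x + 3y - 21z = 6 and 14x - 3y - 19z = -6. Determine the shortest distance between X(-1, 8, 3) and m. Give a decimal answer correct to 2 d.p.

5.71

Direction of m: (26, 3, -21) × (14, -3, -19) = (-120, 200, -120).
A point on m: solving the two plane equations with x = 3 gives (3, -3, 3).
Taking (3, -3, 3) on m with direction v = (-120, 200, -120): w = X − (3, -3, 3) = (-4, 11, 0), and w × v = (-1320, -480, 520).
Distance = |w × v| / |v| = √2243200 / √68800 ≈ 5.71.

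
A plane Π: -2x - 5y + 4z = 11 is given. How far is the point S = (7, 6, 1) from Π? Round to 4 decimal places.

7.6026

n·S − d = (-2)·(7) + (-5)·(6) + (4)·(1) − 11 = -51; |n| = √45.
Distance = |-51| / √45 = 51/√45 ≈ 7.6026.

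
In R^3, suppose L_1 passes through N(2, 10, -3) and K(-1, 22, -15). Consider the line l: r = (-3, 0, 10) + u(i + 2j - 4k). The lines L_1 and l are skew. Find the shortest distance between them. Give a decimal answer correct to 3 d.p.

3.280

A direction vector for L_1 is K − N = (-3, 12, -12).
Common perpendicular direction n = (-3, 12, -12) × (1, 2, -4) = (-24, -24, -18).
With w = (-3, 0, 10) − (2, 10, -3) = (-5, -10, 13), w · n = 126.
Distance = |w · n| / |n| = |126| / √1476 ≈ 3.280.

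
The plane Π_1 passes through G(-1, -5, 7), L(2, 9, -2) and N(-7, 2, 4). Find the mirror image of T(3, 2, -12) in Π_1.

(7, 14, 8)

GL = (3, 14, -9), GN = (-6, 7, -3); a normal to Π_1 is GL × GN = (21, 63, 105).
Using G: Π_1 has equation 21x + 63y + 105z = 399.
λ = (n·T − d)/|n|² = (-1071 − 399)/15435 = -2/21.
Reflection = T − 2λn = (3, 2, -12) − (-4/21)·(21, 63, 105) = (7, 14, 8).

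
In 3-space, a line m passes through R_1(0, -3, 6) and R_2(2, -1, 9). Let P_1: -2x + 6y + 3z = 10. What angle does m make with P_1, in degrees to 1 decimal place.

36.1

A direction vector for m is R_2 − R_1 = (2, 2, 3).
sin θ = |n·v| / (|n||v|) = |17| / (√49 · √17) = 0.58902.
θ ≈ 36.1°.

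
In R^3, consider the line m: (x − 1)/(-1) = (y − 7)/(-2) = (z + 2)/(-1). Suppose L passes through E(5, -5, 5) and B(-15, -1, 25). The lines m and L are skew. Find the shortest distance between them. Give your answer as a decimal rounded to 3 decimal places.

m has direction (-1, -2, -1) through (1, 7, -2).
A direction vector for L is B − E = (-20, 4, 20).
Common perpendicular direction n = (-1, -2, -1) × (-20, 4, 20) = (-36, 40, -44).
With w = (5, -5, 5) − (1, 7, -2) = (4, -12, 7), w · n = -932.
Distance = |w · n| / |n| = |-932| / √4832 ≈ 13.408.

13.408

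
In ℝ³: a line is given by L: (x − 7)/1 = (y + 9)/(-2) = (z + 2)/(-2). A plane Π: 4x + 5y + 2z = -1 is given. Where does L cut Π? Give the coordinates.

L has direction (1, -2, -2) through (7, -9, -2).
Substitute r = (7, -9, -2) + t(1, -2, -2) into the plane: -21 + (-10)t = -1, so t = -2.
Intersection: (7, -9, -2) + (-2)·(1, -2, -2) = (5, -5, 2).

(5, -5, 2)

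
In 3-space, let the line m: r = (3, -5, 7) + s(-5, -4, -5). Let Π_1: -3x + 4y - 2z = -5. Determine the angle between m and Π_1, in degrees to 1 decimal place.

11.9

sin θ = |n·v| / (|n||v|) = |9| / (√29 · √66) = 0.20572.
θ ≈ 11.9°.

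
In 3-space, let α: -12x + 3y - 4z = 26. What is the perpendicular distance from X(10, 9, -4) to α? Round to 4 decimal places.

n·X − d = (-12)·(10) + (3)·(9) + (-4)·(-4) − 26 = -103; |n| = √169.
Distance = |-103| / √169 = 103/√169 ≈ 7.9231.

7.9231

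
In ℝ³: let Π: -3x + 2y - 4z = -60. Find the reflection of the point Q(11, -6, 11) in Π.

λ = (n·Q − d)/|n|² = (-89 − (-60))/29 = -1.
Reflection = Q − 2λn = (11, -6, 11) − (-2)·(-3, 2, -4) = (5, -2, 3).

(5, -2, 3)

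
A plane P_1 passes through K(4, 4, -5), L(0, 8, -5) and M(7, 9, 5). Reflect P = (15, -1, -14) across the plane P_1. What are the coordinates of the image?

(5, -11, -6)

KL = (-4, 4, 0), KM = (3, 5, 10); a normal to P_1 is KL × KM = (40, 40, -32).
Using K: P_1 has equation 40x + 40y - 32z = 480.
λ = (n·P − d)/|n|² = (1008 − 480)/4224 = 1/8.
Reflection = P − 2λn = (15, -1, -14) − (1/4)·(40, 40, -32) = (5, -11, -6).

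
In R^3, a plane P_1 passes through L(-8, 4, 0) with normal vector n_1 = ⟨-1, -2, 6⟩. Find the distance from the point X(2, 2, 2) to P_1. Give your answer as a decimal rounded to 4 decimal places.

P_1: n_1·r = n_1·L gives -x - 2y + 6z = 0.
n·X − d = (-1)·(2) + (-2)·(2) + (6)·(2) − 0 = 6; |n| = √41.
Distance = |6| / √41 = 6/√41 ≈ 0.9370.

0.9370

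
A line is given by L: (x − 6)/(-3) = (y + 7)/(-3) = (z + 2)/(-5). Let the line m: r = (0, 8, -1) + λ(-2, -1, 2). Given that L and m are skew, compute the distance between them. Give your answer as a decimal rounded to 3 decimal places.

15.422

L has direction (-3, -3, -5) through (6, -7, -2).
Common perpendicular direction n = (-3, -3, -5) × (-2, -1, 2) = (-11, 16, -3).
With w = (0, 8, -1) − (6, -7, -2) = (-6, 15, 1), w · n = 303.
Distance = |w · n| / |n| = |303| / √386 ≈ 15.422.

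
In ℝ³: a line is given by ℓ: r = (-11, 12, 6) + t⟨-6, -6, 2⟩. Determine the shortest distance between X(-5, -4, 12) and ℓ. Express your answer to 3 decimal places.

16.118

Taking (-11, 12, 6) on ℓ with direction v = (-6, -6, 2): w = X − (-11, 12, 6) = (6, -16, 6), and w × v = (4, -48, -132).
Distance = |w × v| / |v| = √19744 / √76 ≈ 16.118.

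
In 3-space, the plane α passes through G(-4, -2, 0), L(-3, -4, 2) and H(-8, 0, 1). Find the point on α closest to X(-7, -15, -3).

(-1, -6, 3)

GL = (1, -2, 2), GH = (-4, 2, 1); a normal to α is GL × GH = (-6, -9, -6).
Using G: α has equation -6x - 9y - 6z = 42.
Foot = X − λn with λ = (n·X − d)/|n|² = (195 − 42)/153 = 1.
Foot = (-7, -15, -3) − 1·(-6, -9, -6) = (-1, -6, 3).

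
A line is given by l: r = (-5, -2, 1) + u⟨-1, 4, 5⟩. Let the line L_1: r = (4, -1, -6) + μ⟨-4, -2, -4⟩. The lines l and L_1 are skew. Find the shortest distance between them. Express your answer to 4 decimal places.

Common perpendicular direction n = (-1, 4, 5) × (-4, -2, -4) = (-6, -24, 18).
With w = (4, -1, -6) − (-5, -2, 1) = (9, 1, -7), w · n = -204.
Distance = |w · n| / |n| = |-204| / √936 ≈ 6.6679.

6.6679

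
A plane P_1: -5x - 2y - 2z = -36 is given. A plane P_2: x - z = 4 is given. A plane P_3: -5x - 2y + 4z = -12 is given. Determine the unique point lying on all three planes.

(8, -6, 4)

Solving the 3×3 linear system -5x - 2y - 2z = -36, x - z = 4, -5x - 2y + 4z = -12 (e.g. by elimination or Cramer's rule, determinant = 12) gives (8, -6, 4).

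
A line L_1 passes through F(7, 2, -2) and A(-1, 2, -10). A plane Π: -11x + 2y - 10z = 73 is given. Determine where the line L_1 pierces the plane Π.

A direction vector for L_1 is A − F = (-8, 0, -8).
Substitute r = (7, 2, -2) + t(-8, 0, -8) into the plane: -53 + 168t = 73, so t = 3/4.
Intersection: (7, 2, -2) + (3/4)·(-8, 0, -8) = (1, 2, -8).

(1, 2, -8)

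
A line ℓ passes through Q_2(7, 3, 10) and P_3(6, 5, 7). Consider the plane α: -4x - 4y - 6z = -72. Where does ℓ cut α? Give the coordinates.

(5, 7, 4)

A direction vector for ℓ is P_3 − Q_2 = (-1, 2, -3).
Substitute r = (7, 3, 10) + t(-1, 2, -3) into the plane: -100 + 14t = -72, so t = 2.
Intersection: (7, 3, 10) + 2·(-1, 2, -3) = (5, 7, 4).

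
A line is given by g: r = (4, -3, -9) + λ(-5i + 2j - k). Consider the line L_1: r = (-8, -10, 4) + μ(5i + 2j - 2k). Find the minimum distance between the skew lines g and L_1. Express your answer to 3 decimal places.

5.223

Common perpendicular direction n = (-5, 2, -1) × (5, 2, -2) = (-2, -15, -20).
With w = (-8, -10, 4) − (4, -3, -9) = (-12, -7, 13), w · n = -131.
Distance = |w · n| / |n| = |-131| / √629 ≈ 5.223.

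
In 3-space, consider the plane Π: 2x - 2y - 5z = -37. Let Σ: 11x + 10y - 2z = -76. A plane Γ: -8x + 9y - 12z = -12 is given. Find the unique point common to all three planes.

(-6, 0, 5)

Solving the 3×3 linear system 2x - 2y - 5z = -37, 11x + 10y - 2z = -76, -8x + 9y - 12z = -12 (e.g. by elimination or Cramer's rule, determinant = -1395) gives (-6, 0, 5).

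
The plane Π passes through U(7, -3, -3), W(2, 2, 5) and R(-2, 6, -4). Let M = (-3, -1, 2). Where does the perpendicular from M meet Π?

(1, 3, 2)

UW = (-5, 5, 8), UR = (-9, 9, -1); a normal to Π is UW × UR = (-77, -77, 0).
Using U: Π has equation -77x - 77y = -308.
Foot = M − λn with λ = (n·M − d)/|n|² = (308 − (-308))/11858 = 4/77.
Foot = (-3, -1, 2) − (4/77)·(-77, -77, 0) = (1, 3, 2).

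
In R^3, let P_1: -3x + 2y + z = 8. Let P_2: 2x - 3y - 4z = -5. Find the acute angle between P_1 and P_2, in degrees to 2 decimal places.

cos θ = |n₁·n₂| / (|n₁||n₂|) = |-16| / (√14 · √29).
θ = arccos(0.79407) ≈ 37.43°.

37.43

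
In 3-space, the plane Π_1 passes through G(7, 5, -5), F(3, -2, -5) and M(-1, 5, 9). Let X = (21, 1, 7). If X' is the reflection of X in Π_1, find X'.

GF = (-4, -7, 0), GM = (-8, 0, 14); a normal to Π_1 is GF × GM = (-98, 56, -56).
Using G: Π_1 has equation -98x + 56y - 56z = -126.
λ = (n·X − d)/|n|² = (-2394 − (-126))/15876 = -1/7.
Reflection = X − 2λn = (21, 1, 7) − (-2/7)·(-98, 56, -56) = (-7, 17, -9).

(-7, 17, -9)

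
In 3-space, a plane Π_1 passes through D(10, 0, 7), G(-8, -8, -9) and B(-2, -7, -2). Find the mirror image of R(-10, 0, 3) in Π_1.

DG = (-18, -8, -16), DB = (-12, -7, -9); a normal to Π_1 is DG × DB = (-40, 30, 30).
Using D: Π_1 has equation -40x + 30y + 30z = -190.
λ = (n·R − d)/|n|² = (490 − (-190))/3400 = 1/5.
Reflection = R − 2λn = (-10, 0, 3) − (2/5)·(-40, 30, 30) = (6, -12, -9).

(6, -12, -9)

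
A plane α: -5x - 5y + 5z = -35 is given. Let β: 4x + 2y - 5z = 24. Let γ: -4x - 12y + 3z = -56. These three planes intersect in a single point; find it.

Solving the 3×3 linear system -5x - 5y + 5z = -35, 4x + 2y - 5z = 24, -4x - 12y + 3z = -56 (e.g. by elimination or Cramer's rule, determinant = 30) gives (-1, 4, -4).

(-1, 4, -4)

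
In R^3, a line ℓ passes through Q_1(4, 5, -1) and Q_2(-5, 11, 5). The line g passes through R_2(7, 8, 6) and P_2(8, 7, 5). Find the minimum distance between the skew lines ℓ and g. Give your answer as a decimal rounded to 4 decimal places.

2.8284

A direction vector for ℓ is Q_2 − Q_1 = (-9, 6, 6).
A direction vector for g is P_2 − R_2 = (1, -1, -1).
Common perpendicular direction n = (-9, 6, 6) × (1, -1, -1) = (0, -3, 3).
With w = (7, 8, 6) − (4, 5, -1) = (3, 3, 7), w · n = 12.
Distance = |w · n| / |n| = |12| / √18 ≈ 2.8284.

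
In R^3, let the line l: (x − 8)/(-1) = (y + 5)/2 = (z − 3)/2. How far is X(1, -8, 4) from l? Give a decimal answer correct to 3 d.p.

7.616

l has direction (-1, 2, 2) through (8, -5, 3).
Taking (8, -5, 3) on l with direction v = (-1, 2, 2): w = X − (8, -5, 3) = (-7, -3, 1), and w × v = (-8, 13, -17).
Distance = |w × v| / |v| = √522 / √9 ≈ 7.616.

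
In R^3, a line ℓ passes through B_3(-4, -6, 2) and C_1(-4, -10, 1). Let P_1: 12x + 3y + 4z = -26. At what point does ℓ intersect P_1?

(-4, 2, 4)

A direction vector for ℓ is C_1 − B_3 = (0, -4, -1).
Substitute r = (-4, -6, 2) + t(0, -4, -1) into the plane: -58 + (-16)t = -26, so t = -2.
Intersection: (-4, -6, 2) + (-2)·(0, -4, -1) = (-4, 2, 4).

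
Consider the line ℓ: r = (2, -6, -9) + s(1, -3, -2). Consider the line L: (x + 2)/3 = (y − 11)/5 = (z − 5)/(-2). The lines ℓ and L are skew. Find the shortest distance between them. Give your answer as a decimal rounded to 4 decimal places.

L has direction (3, 5, -2) through (-2, 11, 5).
Common perpendicular direction n = (1, -3, -2) × (3, 5, -2) = (16, -4, 14).
With w = (-2, 11, 5) − (2, -6, -9) = (-4, 17, 14), w · n = 64.
Distance = |w · n| / |n| = |64| / √468 ≈ 2.9584.

2.9584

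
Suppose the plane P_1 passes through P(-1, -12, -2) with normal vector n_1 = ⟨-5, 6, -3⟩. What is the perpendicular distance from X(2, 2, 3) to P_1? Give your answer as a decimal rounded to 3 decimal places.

6.454

P_1: n_1·r = n_1·P gives -5x + 6y - 3z = -61.
n·X − d = (-5)·(2) + (6)·(2) + (-3)·(3) − (-61) = 54; |n| = √70.
Distance = |54| / √70 = 54/√70 ≈ 6.454.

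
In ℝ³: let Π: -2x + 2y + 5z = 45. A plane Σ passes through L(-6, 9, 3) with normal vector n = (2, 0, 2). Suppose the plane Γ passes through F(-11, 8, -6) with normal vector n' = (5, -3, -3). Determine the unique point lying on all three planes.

(-8, 2, 5)

Σ: n·r = n·L gives 2x + 2z = -6.
Γ: n'·r = n'·F gives 5x - 3y - 3z = -61.
Solving the 3×3 linear system -2x + 2y + 5z = 45, 2x + 2z = -6, 5x - 3y - 3z = -61 (e.g. by elimination or Cramer's rule, determinant = -10) gives (-8, 2, 5).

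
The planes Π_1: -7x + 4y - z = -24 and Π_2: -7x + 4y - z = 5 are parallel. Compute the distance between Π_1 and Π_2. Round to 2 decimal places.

Same normal n = (-7, 4, -1) with |n| = √66; distance = |-24 − 5| / |n| = 29/√66 ≈ 3.57.

3.57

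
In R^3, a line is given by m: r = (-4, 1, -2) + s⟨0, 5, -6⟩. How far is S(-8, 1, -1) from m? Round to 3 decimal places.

4.051

Taking (-4, 1, -2) on m with direction v = (0, 5, -6): w = S − (-4, 1, -2) = (-4, 0, 1), and w × v = (-5, -24, -20).
Distance = |w × v| / |v| = √1001 / √61 ≈ 4.051.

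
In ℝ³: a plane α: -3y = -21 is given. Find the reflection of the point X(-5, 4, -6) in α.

λ = (n·X − d)/|n|² = (-12 − (-21))/9 = 1.
Reflection = X − 2λn = (-5, 4, -6) − 2·(0, -3, 0) = (-5, 10, -6).

(-5, 10, -6)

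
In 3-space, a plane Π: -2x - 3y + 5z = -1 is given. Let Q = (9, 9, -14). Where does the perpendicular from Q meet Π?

Foot = Q − λn with λ = (n·Q − d)/|n|² = (-115 − (-1))/38 = -3.
Foot = (9, 9, -14) − (-3)·(-2, -3, 5) = (3, 0, 1).

(3, 0, 1)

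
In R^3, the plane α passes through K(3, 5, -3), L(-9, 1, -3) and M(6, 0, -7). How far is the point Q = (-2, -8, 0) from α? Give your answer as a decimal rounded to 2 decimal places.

KL = (-12, -4, 0), KM = (3, -5, -4); a normal to α is KL × KM = (16, -48, 72).
Using K: α has equation 16x - 48y + 72z = -408.
n·Q − d = (16)·(-2) + (-48)·(-8) + (72)·(0) − (-408) = 760; |n| = √7744.
Distance = |760| / √7744 = 760/√7744 ≈ 8.64.

8.64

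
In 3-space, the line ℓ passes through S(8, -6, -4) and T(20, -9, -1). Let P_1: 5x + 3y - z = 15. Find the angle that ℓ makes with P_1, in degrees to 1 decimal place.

A direction vector for ℓ is T − S = (12, -3, 3).
sin θ = |n·v| / (|n||v|) = |48| / (√35 · √162) = 0.63746.
θ ≈ 39.6°.

39.6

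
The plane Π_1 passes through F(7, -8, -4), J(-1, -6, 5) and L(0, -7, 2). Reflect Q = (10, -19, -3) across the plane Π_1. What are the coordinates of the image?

(6, 1, -11)

FJ = (-8, 2, 9), FL = (-7, 1, 6); a normal to Π_1 is FJ × FL = (3, -15, 6).
Using F: Π_1 has equation 3x - 15y + 6z = 117.
λ = (n·Q − d)/|n|² = (297 − 117)/270 = 2/3.
Reflection = Q − 2λn = (10, -19, -3) − (4/3)·(3, -15, 6) = (6, 1, -11).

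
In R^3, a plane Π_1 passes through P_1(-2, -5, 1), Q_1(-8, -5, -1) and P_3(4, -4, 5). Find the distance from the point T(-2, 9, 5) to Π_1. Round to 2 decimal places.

P_1Q_1 = (-6, 0, -2), P_1P_3 = (6, 1, 4); a normal to Π_1 is P_1Q_1 × P_1P_3 = (2, 12, -6).
Using P_1: Π_1 has equation 2x + 12y - 6z = -70.
n·T − d = (2)·(-2) + (12)·(9) + (-6)·(5) − (-70) = 144; |n| = √184.
Distance = |144| / √184 = 144/√184 ≈ 10.62.

10.62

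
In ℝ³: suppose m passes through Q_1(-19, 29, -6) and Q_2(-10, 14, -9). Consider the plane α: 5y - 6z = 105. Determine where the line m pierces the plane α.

A direction vector for m is Q_2 − Q_1 = (9, -15, -3).
Substitute r = (-19, 29, -6) + t(9, -15, -3) into the plane: 181 + (-57)t = 105, so t = 4/3.
Intersection: (-19, 29, -6) + (4/3)·(9, -15, -3) = (-7, 9, -10).

(-7, 9, -10)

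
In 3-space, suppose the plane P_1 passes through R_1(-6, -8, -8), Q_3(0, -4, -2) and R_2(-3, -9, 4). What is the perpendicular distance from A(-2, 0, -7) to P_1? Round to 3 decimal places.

R_1Q_3 = (6, 4, 6), R_1R_2 = (3, -1, 12); a normal to P_1 is R_1Q_3 × R_1R_2 = (54, -54, -18).
Using R_1: P_1 has equation 54x - 54y - 18z = 252.
n·A − d = (54)·(-2) + (-54)·(0) + (-18)·(-7) − 252 = -234; |n| = √6156.
Distance = |-234| / √6156 = 234/√6156 ≈ 2.982.

2.982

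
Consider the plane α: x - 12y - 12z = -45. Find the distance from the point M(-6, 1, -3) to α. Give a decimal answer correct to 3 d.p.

n·M − d = (1)·(-6) + (-12)·(1) + (-12)·(-3) − (-45) = 63; |n| = √289.
Distance = |63| / √289 = 63/√289 ≈ 3.706.

3.706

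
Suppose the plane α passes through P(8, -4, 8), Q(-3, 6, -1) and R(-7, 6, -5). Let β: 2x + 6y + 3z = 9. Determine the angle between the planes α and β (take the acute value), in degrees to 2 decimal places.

PQ = (-11, 10, -9), PR = (-15, 10, -13); a normal to α is PQ × PR = (-40, -8, 40).
Using P: α has equation -40x - 8y + 40z = 32.
cos θ = |n₁·n₂| / (|n₁||n₂|) = |-8| / (√3264 · √49).
θ = arccos(0.02000) ≈ 88.85°.

88.85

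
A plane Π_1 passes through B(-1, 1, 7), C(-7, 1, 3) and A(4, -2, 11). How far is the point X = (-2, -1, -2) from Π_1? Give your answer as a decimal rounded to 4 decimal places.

7.1818

BC = (-6, 0, -4), BA = (5, -3, 4); a normal to Π_1 is BC × BA = (-12, 4, 18).
Using B: Π_1 has equation -12x + 4y + 18z = 142.
n·X − d = (-12)·(-2) + (4)·(-1) + (18)·(-2) − 142 = -158; |n| = √484.
Distance = |-158| / √484 = 158/√484 ≈ 7.1818.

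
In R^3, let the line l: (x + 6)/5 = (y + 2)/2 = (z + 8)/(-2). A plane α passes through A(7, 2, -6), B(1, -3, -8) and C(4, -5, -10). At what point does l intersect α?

(-11, -4, -6)

l has direction (5, 2, -2) through (-6, -2, -8).
AB = (-6, -5, -2), AC = (-3, -7, -4); a normal to α is AB × AC = (6, -18, 27).
Using A: α has equation 6x - 18y + 27z = -156.
Substitute r = (-6, -2, -8) + t(5, 2, -2) into the plane: -216 + (-60)t = -156, so t = -1.
Intersection: (-6, -2, -8) + (-1)·(5, 2, -2) = (-11, -4, -6).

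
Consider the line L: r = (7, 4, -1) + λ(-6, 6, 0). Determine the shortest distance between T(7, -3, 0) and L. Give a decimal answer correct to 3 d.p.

Taking (7, 4, -1) on L with direction v = (-6, 6, 0): w = T − (7, 4, -1) = (0, -7, 1), and w × v = (-6, -6, -42).
Distance = |w × v| / |v| = √1836 / √72 ≈ 5.050.

5.050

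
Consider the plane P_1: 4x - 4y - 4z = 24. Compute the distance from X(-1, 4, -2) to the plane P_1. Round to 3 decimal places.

n·X − d = (4)·(-1) + (-4)·(4) + (-4)·(-2) − 24 = -36; |n| = √48.
Distance = |-36| / √48 = 36/√48 ≈ 5.196.

5.196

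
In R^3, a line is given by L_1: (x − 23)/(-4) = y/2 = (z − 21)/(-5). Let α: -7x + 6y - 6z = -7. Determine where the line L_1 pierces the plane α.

(7, 8, 1)

L_1 has direction (-4, 2, -5) through (23, 0, 21).
Substitute r = (23, 0, 21) + t(-4, 2, -5) into the plane: -287 + 70t = -7, so t = 4.
Intersection: (23, 0, 21) + 4·(-4, 2, -5) = (7, 8, 1).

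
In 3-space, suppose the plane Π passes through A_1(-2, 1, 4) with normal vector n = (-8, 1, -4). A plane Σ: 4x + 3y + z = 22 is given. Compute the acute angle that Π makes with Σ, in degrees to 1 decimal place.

44.0

Π: n·r = n·A_1 gives -8x + y - 4z = 1.
cos θ = |n₁·n₂| / (|n₁||n₂|) = |-33| / (√81 · √26).
θ = arccos(0.71909) ≈ 44.0°.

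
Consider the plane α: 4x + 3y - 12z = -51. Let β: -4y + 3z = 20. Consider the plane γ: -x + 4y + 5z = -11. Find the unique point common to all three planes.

(-9, -5, 0)

Solving the 3×3 linear system 4x + 3y - 12z = -51, -4y + 3z = 20, -x + 4y + 5z = -11 (e.g. by elimination or Cramer's rule, determinant = -89) gives (-9, -5, 0).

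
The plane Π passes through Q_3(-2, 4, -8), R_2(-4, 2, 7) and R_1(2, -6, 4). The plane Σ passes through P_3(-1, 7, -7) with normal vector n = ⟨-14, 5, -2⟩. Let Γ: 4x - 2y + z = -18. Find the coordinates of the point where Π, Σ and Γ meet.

Q_3R_2 = (-2, -2, 15), Q_3R_1 = (4, -10, 12); a normal to Π is Q_3R_2 × Q_3R_1 = (126, 84, 28).
Using Q_3: Π has equation 126x + 84y + 28z = -140.
Σ: n·r = n·P_3 gives -14x + 5y - 2z = 63.
Solving the 3×3 linear system 126x + 84y + 28z = -140, -14x + 5y - 2z = 63, 4x - 2y + z = -18 (e.g. by elimination or Cramer's rule, determinant = 854) gives (-4, 3, 4).

(-4, 3, 4)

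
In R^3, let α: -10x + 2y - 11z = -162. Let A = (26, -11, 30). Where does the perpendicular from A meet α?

Foot = A − λn with λ = (n·A − d)/|n|² = (-612 − (-162))/225 = -2.
Foot = (26, -11, 30) − (-2)·(-10, 2, -11) = (6, -7, 8).

(6, -7, 8)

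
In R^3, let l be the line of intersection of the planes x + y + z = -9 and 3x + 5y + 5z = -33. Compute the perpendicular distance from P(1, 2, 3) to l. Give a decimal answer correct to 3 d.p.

Direction of l: (1, 1, 1) × (3, 5, 5) = (0, -2, 2).
A point on l: solving the two plane equations with y = -2 gives (-6, -2, -1).
Taking (-6, -2, -1) on l with direction v = (0, -2, 2): w = P − (-6, -2, -1) = (7, 4, 4), and w × v = (16, -14, -14).
Distance = |w × v| / |v| = √648 / √8 ≈ 9.000.

9.000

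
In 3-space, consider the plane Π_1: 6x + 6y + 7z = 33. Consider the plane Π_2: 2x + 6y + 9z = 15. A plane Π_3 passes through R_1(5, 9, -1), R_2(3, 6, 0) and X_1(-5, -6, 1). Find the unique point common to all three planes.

(3, 6, -3)

R_1R_2 = (-2, -3, 1), R_1X_1 = (-10, -15, 2); a normal to Π_3 is R_1R_2 × R_1X_1 = (9, -6, 0).
Using R_1: Π_3 has equation 9x - 6y = -9.
Solving the 3×3 linear system 6x + 6y + 7z = 33, 2x + 6y + 9z = 15, 9x - 6y = -9 (e.g. by elimination or Cramer's rule, determinant = 348) gives (3, 6, -3).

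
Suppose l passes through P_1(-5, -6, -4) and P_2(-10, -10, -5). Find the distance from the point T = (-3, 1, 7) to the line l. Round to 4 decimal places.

10.8089

A direction vector for l is P_2 − P_1 = (-5, -4, -1).
Taking (-5, -6, -4) on l with direction v = (-5, -4, -1): w = T − (-5, -6, -4) = (2, 7, 11), and w × v = (37, -53, 27).
Distance = |w × v| / |v| = √4907 / √42 ≈ 10.8089.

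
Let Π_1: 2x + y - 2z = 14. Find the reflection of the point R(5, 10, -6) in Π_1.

λ = (n·R − d)/|n|² = (32 − 14)/9 = 2.
Reflection = R − 2λn = (5, 10, -6) − 4·(2, 1, -2) = (-3, 6, 2).

(-3, 6, 2)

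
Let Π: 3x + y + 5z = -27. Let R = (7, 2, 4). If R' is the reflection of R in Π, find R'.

λ = (n·R − d)/|n|² = (43 − (-27))/35 = 2.
Reflection = R − 2λn = (7, 2, 4) − 4·(3, 1, 5) = (-5, -2, -16).

(-5, -2, -16)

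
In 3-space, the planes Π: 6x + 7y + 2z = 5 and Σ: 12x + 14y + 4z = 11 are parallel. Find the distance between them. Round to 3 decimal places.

0.053

Rescale Σ by 1/2: 6x + 7y + 2z = 11/2. Then distance = |5 − (11/2)| / √89 ≈ 0.053.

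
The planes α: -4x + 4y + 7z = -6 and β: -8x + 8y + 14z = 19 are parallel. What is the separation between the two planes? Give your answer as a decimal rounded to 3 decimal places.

Rescale β by 1/2: -4x + 4y + 7z = 19/2. Then distance = |-6 − (19/2)| / √81 ≈ 1.722.

1.722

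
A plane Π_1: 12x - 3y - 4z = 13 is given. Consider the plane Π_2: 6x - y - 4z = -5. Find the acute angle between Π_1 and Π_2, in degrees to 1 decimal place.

15.9

cos θ = |n₁·n₂| / (|n₁||n₂|) = |91| / (√169 · √53).
θ = arccos(0.96152) ≈ 15.9°.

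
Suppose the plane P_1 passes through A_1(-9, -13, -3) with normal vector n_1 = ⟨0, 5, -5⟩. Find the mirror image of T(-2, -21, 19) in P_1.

(-2, 9, -11)

P_1: n_1·r = n_1·A_1 gives 5y - 5z = -50.
λ = (n·T − d)/|n|² = (-200 − (-50))/50 = -3.
Reflection = T − 2λn = (-2, -21, 19) − (-6)·(0, 5, -5) = (-2, 9, -11).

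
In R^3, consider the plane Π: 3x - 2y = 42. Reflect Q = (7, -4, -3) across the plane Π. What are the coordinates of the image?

(13, -8, -3)

λ = (n·Q − d)/|n|² = (29 − 42)/13 = -1.
Reflection = Q − 2λn = (7, -4, -3) − (-2)·(3, -2, 0) = (13, -8, -3).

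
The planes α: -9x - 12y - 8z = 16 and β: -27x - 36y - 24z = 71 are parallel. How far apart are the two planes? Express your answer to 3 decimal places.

0.451

Rescale β by 1/3: -9x - 12y - 8z = 71/3. Then distance = |16 − (71/3)| / √289 ≈ 0.451.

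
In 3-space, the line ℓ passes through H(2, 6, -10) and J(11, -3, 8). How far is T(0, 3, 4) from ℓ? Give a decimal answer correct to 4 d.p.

8.2966

A direction vector for ℓ is J − H = (9, -9, 18).
Taking (2, 6, -10) on ℓ with direction v = (9, -9, 18): w = T − (2, 6, -10) = (-2, -3, 14), and w × v = (72, 162, 45).
Distance = |w × v| / |v| = √33453 / √486 ≈ 8.2966.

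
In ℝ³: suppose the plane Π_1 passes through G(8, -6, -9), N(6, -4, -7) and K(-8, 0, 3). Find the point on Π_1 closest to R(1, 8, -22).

(10, 2, -7)

GN = (-2, 2, 2), GK = (-16, 6, 12); a normal to Π_1 is GN × GK = (12, -8, 20).
Using G: Π_1 has equation 12x - 8y + 20z = -36.
Foot = R − λn with λ = (n·R − d)/|n|² = (-492 − (-36))/608 = -3/4.
Foot = (1, 8, -22) − (-3/4)·(12, -8, 20) = (10, 2, -7).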